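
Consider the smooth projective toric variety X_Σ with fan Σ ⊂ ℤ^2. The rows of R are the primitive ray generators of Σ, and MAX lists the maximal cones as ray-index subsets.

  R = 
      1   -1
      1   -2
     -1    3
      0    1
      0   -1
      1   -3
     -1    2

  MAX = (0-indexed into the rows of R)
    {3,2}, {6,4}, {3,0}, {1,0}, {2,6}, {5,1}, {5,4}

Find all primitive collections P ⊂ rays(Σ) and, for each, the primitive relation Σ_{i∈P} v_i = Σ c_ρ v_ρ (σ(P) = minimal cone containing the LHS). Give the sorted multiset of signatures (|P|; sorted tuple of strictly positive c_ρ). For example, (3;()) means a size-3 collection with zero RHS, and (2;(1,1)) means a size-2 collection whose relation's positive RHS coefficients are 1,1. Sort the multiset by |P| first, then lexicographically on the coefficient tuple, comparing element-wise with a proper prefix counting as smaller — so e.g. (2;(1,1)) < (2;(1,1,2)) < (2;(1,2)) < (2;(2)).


14 minimal non-faces of Δ(Σ) (on 7 rays):

  {1,6}:  v_{1} + v_{6} = 0 ; sig = (2;())
  {2,5}:  v_{2} + v_{5} = 0 ; sig = (2;())
  {3,4}:  v_{3} + v_{4} = 0 ; sig = (2;())
  {0,4}:  v_{0} + v_{4} = v_{1} ; sig = (2;(1))
  {0,6}:  v_{0} + v_{6} = v_{3} ; sig = (2;(1))
  {1,2}:  v_{1} + v_{2} = v_{3} ; sig = (2;(1))
  {1,3}:  v_{1} + v_{3} = v_{0} ; sig = (2;(1))
  {1,4}:  v_{1} + v_{4} = v_{5} ; sig = (2;(1))
  {2,4}:  v_{2} + v_{4} = v_{6} ; sig = (2;(1))
  {3,5}:  v_{3} + v_{5} = v_{1} ; sig = (2;(1))
  {3,6}:  v_{3} + v_{6} = v_{2} ; sig = (2;(1))
  {5,6}:  v_{5} + v_{6} = v_{4} ; sig = (2;(1))
  {0,2}:  v_{0} + v_{2} = 2·v_{3} ; sig = (2;(2))
  {0,5}:  v_{0} + v_{5} = 2·v_{1} ; sig = (2;(2))

Hence PRS(X_Σ) =
    (2;())
    (2;())
    (2;())
    (2;(1))
    (2;(1))
    (2;(1))
    (2;(1))
    (2;(1))
    (2;(1))
    (2;(1))
    (2;(1))
    (2;(1))
    (2;(2))
    (2;(2))


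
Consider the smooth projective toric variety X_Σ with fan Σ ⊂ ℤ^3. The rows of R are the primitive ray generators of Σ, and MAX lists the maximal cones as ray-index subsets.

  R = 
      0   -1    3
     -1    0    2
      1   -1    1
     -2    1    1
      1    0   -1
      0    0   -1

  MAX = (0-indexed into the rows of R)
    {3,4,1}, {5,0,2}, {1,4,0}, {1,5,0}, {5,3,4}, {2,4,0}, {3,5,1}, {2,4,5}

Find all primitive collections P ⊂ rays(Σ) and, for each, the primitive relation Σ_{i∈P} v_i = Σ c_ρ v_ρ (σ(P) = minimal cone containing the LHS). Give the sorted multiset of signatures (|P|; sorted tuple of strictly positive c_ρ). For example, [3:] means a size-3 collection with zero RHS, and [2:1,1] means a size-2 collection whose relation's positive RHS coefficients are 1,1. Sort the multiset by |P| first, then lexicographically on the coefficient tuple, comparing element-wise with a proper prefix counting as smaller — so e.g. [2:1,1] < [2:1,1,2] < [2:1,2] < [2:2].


Σ has 5 primitive collections:

  P={1,2}:  v_{1} + v_{2} = v_{0}  ⇒ sig = [2:1]
  P={2,3}:  v_{2} + v_{3} = v_{1}  ⇒ sig = [2:1]
  P={0,3}:  v_{0} + v_{3} = 2·v_{1}  ⇒ sig = [2:2]
  P={1,4,5}:  v_{1} + v_{4} + v_{5} = 0  ⇒ sig = [3:]
  P={0,4,5}:  v_{0} + v_{4} + v_{5} = v_{2}  ⇒ sig = [3:1]

Hence PRS(X_Σ) =
{ [2:1] ×2,  [2:2],  [3:],  [3:1] }


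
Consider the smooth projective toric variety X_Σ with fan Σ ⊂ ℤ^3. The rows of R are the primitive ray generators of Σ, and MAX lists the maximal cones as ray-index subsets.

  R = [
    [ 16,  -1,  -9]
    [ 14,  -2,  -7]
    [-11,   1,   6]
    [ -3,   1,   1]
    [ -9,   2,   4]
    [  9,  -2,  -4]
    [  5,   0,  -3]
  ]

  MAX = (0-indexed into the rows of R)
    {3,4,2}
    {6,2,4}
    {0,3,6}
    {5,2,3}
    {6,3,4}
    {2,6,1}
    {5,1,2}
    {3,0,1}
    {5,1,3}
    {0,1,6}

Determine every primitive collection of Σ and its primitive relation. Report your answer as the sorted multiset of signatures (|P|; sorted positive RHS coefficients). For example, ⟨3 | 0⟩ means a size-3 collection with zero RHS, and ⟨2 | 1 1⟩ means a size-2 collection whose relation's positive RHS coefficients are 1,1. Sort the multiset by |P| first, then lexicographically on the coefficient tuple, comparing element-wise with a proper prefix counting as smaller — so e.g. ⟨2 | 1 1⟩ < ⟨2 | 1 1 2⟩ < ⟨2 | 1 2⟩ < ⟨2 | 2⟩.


Primitive collections (9):

  P={4,5}:  v_{4} + v_{5} = 0 ; sig = ⟨2 | 0⟩
  P={0,2}:  v_{0} + v_{2} = v_{6} ; sig = ⟨2 | 1⟩
  P={1,4}:  v_{1} + v_{4} = v_{6} ; sig = ⟨2 | 1⟩
  P={5,6}:  v_{5} + v_{6} = v_{1} ; sig = ⟨2 | 1⟩
  P={0,4}:  v_{0} + v_{4} = v_{3} + 2·v_{6} ; sig = ⟨2 | 1 2⟩
  P={0,5}:  v_{0} + v_{5} = 2·v_{1} + v_{3} ; sig = ⟨2 | 1 2⟩
  P={1,2,3}:  v_{1} + v_{2} + v_{3} = 0 ; sig = ⟨3 | 0⟩
  P={1,3,6}:  v_{1} + v_{3} + v_{6} = v_{0} ; sig = ⟨3 | 1⟩
  P={2,3,6}:  v_{2} + v_{3} + v_{6} = v_{4} ; sig = ⟨3 | 1⟩

Sorted signature multiset PRS(X):
    |P|=2: 6 collections, coeffs (), (1), (1), (1), (1,2), (1,2)
    |P|=3: 3 collections, coeffs (), (1), (1)


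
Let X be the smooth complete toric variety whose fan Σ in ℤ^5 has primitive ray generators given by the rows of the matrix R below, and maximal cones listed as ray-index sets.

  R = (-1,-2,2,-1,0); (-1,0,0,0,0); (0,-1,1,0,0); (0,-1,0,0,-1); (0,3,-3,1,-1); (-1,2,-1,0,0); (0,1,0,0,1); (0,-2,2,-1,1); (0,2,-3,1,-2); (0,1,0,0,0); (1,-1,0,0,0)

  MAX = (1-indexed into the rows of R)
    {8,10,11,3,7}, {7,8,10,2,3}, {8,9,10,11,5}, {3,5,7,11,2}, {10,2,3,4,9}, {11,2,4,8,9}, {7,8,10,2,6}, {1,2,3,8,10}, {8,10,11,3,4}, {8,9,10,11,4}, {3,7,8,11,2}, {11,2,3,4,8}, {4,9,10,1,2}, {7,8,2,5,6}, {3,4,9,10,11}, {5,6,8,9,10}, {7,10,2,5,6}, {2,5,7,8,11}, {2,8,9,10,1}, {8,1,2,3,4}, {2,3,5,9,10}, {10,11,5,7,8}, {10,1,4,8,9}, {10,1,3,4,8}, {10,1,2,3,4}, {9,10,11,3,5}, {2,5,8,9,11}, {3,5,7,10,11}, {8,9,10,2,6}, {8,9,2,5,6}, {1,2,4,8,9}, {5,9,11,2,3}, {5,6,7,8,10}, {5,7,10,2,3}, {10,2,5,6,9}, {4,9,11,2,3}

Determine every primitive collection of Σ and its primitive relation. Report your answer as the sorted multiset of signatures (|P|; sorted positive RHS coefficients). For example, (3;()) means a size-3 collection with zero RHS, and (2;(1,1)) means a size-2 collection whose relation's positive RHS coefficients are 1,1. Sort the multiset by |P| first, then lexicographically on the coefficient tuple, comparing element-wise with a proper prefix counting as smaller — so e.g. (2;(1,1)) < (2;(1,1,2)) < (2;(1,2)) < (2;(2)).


16 minimal non-faces of Δ(Σ) (on 11 rays):

  {4,7}:  v_{4} + v_{7} = 0  so sig = (2;())
  {4,5}:  v_{4} + v_{5} = v_{9}  so sig = (2;(1))
  {7,9}:  v_{7} + v_{9} = v_{5}  so sig = (2;(1))
  {1,11}:  v_{1} + v_{11} = v_{4} + v_{8}  so sig = (2;(1,1))
  {3,6}:  v_{3} + v_{6} = v_{2} + v_{10}  so sig = (2;(1,1))
  {6,11}:  v_{6} + v_{11} = v_{5} + v_{8}  so sig = (2;(1,1))
  {1,7}:  v_{1} + v_{7} = v_{2} + v_{8} + v_{10}  so sig = (2;(1,1,1))
  {1,5}:  v_{1} + v_{5} = v_{2} + v_{8} + v_{9} + v_{10}  so sig = (2;(1,1,1,1))
  {4,6}:  v_{4} + v_{6} = v_{2} + v_{8} + v_{9} + v_{10}  so sig = (2;(1,1,1,1))
  {1,6}:  v_{1} + v_{6} = 2·v_{2} + 2·v_{8} + v_{9} + 2·v_{10}  so sig = (2;(1,2,2,2))
  {2,10,11}:  v_{2} + v_{10} + v_{11} = 0  so sig = (3;())
  {3,5,8}:  v_{3} + v_{5} + v_{8} = 0  so sig = (3;())
  {3,8,9}:  v_{3} + v_{8} + v_{9} = v_{4}  so sig = (3;(1))
  {1,3,9}:  v_{1} + v_{3} + v_{9} = v_{2} + 2·v_{4} + v_{10}  so sig = (3;(1,1,2))
  {2,4,8,10}:  v_{2} + v_{4} + v_{8} + v_{10} = v_{1}  so sig = (4;(1))
  {2,5,8,10}:  v_{2} + v_{5} + v_{8} + v_{10} = v_{6}  so sig = (4;(1))

Sorted signature multiset PRS(X):
[(2;()), (2;(1)), (2;(1)), (2;(1,1)), (2;(1,1)), (2;(1,1)), (2;(1,1,1)), (2;(1,1,1,1)), (2;(1,1,1,1)), (2;(1,2,2,2)), (3;()), (3;()), (3;(1)), (3;(1,1,2)), (4;(1)), (4;(1))]


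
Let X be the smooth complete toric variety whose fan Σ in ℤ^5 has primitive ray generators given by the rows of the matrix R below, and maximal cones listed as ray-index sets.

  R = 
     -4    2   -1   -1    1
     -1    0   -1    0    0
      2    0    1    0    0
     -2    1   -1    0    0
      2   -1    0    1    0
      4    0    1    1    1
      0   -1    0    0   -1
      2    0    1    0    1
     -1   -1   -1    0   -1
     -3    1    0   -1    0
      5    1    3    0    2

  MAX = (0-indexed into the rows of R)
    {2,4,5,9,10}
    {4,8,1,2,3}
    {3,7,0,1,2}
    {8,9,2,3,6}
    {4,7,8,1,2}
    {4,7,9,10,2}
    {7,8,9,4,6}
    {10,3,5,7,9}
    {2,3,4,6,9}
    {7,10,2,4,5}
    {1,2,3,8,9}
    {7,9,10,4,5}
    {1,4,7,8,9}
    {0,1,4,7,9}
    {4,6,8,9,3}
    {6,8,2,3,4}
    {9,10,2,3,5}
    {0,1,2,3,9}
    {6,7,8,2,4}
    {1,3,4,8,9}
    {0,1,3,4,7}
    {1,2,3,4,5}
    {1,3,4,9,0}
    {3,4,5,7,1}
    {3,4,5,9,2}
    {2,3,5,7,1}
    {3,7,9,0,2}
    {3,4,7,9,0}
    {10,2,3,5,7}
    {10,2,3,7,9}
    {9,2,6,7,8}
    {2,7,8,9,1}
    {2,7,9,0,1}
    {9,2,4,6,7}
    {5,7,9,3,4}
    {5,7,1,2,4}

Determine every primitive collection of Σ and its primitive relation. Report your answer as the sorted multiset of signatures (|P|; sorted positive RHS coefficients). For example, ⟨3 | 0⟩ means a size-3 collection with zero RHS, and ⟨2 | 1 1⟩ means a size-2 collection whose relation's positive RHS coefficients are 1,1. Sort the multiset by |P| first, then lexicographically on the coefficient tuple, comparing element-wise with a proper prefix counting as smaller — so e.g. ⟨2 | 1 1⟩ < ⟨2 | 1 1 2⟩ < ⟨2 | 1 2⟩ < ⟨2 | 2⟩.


20 minimal non-faces of Δ(Σ) (on 11 rays):

  {1,6}:  v_{1} + v_{6} = v_{8} — sig = ⟨2 | 1⟩
  {0,6}:  v_{0} + v_{6} = v_{1} + v_{9} — sig = ⟨2 | 1 1⟩
  {5,6}:  v_{5} + v_{6} = v_{2} + v_{4} — sig = ⟨2 | 1 1⟩
  {8,10}:  v_{8} + v_{10} = v_{2} + v_{7} — sig = ⟨2 | 1 1⟩
  {5,8}:  v_{5} + v_{8} = v_{1} + v_{2} + v_{4} — sig = ⟨2 | 1 1 1⟩
  {6,10}:  v_{6} + v_{10} = 2·v_{2} + v_{4} + v_{7} + v_{9} — sig = ⟨2 | 1 1 1 2⟩
  {1,10}:  v_{1} + v_{10} = v_{2} + v_{3} + 2·v_{7} — sig = ⟨2 | 1 1 2⟩
  {0,10}:  v_{0} + v_{10} = v_{2} + 2·v_{3} + 3·v_{7} + v_{9} — sig = ⟨2 | 1 1 2 3⟩
  {0,8}:  v_{0} + v_{8} = 2·v_{1} + v_{9} — sig = ⟨2 | 1 2⟩
  {0,5}:  v_{0} + v_{5} = 2·v_{3} + 2·v_{7} — sig = ⟨2 | 2 2⟩
  {3,6,7}:  v_{3} + v_{6} + v_{7} = 0 — sig = ⟨3 | 0⟩
  {3,7,8}:  v_{3} + v_{7} + v_{8} = v_{1} — sig = ⟨3 | 1⟩
  {0,2,4}:  v_{0} + v_{2} + v_{4} = v_{3} + v_{7} — sig = ⟨3 | 1 1⟩
  {1,5,9}:  v_{1} + v_{5} + v_{9} = v_{3} + v_{7} — sig = ⟨3 | 1 1⟩
  {3,4,10}:  v_{3} + v_{4} + v_{10} = 2·v_{5} + v_{9} — sig = ⟨3 | 1 2⟩
  {1,2,4,9}:  v_{1} + v_{2} + v_{4} + v_{9} = 0 — sig = ⟨4 | 0⟩
  {1,3,7,9}:  v_{1} + v_{3} + v_{7} + v_{9} = v_{0} — sig = ⟨4 | 1⟩
  {2,3,4,7}:  v_{2} + v_{3} + v_{4} + v_{7} = v_{5} — sig = ⟨4 | 1⟩
  {2,4,8,9}:  v_{2} + v_{4} + v_{8} + v_{9} = v_{6} — sig = ⟨4 | 1⟩
  {2,5,7,9}:  v_{2} + v_{5} + v_{7} + v_{9} = v_{10} — sig = ⟨4 | 1⟩

Sorted signature multiset PRS(X):
    ⟨2 | 1⟩
    ⟨2 | 1 1⟩
    ⟨2 | 1 1⟩
    ⟨2 | 1 1⟩
    ⟨2 | 1 1 1⟩
    ⟨2 | 1 1 1 2⟩
    ⟨2 | 1 1 2⟩
    ⟨2 | 1 1 2 3⟩
    ⟨2 | 1 2⟩
    ⟨2 | 2 2⟩
    ⟨3 | 0⟩
    ⟨3 | 1⟩
    ⟨3 | 1 1⟩
    ⟨3 | 1 1⟩
    ⟨3 | 1 2⟩
    ⟨4 | 0⟩
    ⟨4 | 1⟩
    ⟨4 | 1⟩
    ⟨4 | 1⟩
    ⟨4 | 1⟩


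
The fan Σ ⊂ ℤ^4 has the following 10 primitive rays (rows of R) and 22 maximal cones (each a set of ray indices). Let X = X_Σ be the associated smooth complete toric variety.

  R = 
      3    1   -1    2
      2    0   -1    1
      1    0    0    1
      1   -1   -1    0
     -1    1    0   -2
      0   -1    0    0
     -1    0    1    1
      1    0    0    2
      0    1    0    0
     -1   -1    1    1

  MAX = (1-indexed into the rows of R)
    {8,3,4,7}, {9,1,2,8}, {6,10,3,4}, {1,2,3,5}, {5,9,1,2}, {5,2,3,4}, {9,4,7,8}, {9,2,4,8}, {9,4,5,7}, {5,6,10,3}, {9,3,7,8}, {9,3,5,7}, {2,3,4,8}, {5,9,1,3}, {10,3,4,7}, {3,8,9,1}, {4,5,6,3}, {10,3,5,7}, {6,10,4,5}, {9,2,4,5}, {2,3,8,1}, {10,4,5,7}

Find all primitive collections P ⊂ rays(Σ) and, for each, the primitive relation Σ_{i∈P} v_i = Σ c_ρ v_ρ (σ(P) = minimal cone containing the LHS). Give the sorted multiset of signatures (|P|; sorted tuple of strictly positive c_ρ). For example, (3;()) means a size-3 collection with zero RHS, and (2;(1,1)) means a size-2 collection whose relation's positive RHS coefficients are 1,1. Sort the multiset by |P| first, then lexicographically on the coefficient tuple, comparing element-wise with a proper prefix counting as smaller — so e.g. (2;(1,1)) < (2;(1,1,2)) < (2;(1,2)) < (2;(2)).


Σ has 17 primitive collections:

  P = {6,9}:  v_{6} + v_{9} = 0 — sig = (2;())
  P = {2,7}:  v_{2} + v_{7} = v_{8} — sig = (2;(1))
  P = {5,8}:  v_{5} + v_{8} = v_{9} — sig = (2;(1))
  P = {6,7}:  v_{6} + v_{7} = v_{10} — sig = (2;(1))
  P = {9,10}:  v_{9} + v_{10} = v_{7} — sig = (2;(1))
  P = {1,6}:  v_{1} + v_{6} = v_{2} + v_{3} — sig = (2;(1,1))
  P = {1,10}:  v_{1} + v_{10} = v_{3} + v_{8} — sig = (2;(1,1))
  P = {2,6}:  v_{2} + v_{6} = v_{3} + v_{4} — sig = (2;(1,1))
  P = {1,7}:  v_{1} + v_{7} = v_{3} + v_{8} + v_{9} — sig = (2;(1,1,1))
  P = {2,10}:  v_{2} + v_{10} = v_{3} + v_{4} + v_{7} — sig = (2;(1,1,1))
  P = {6,8}:  v_{6} + v_{8} = v_{3} + v_{4} + v_{7} — sig = (2;(1,1,1))
  P = {8,10}:  v_{8} + v_{10} = v_{3} + v_{4} + 2·v_{7} — sig = (2;(1,1,2))
  P = {1,4}:  v_{1} + v_{4} = 2·v_{2} — sig = (2;(2))
  P = {2,3,9}:  v_{2} + v_{3} + v_{9} = v_{1} — sig = (3;(1))
  P = {3,4,9}:  v_{3} + v_{4} + v_{9} = v_{2} — sig = (3;(1))
  P = {3,4,5,7}:  v_{3} + v_{4} + v_{5} + v_{7} = 0 — sig = (4;())
  P = {3,4,5,10}:  v_{3} + v_{4} + v_{5} + v_{10} = v_{6} — sig = (4;(1))

Signatures (|P|; sorted positive RHS coefficients), sorted:
    |P|=2: 13 collections, coeffs (), (1), (1), (1), (1), (1,1), (1,1), (1,1), (1,1,1), (1,1,1), (1,1,1), (1,1,2), (2)
    |P|=3: 2 collections, coeffs (1), (1)
    |P|=4: 2 collections, coeffs (), (1)


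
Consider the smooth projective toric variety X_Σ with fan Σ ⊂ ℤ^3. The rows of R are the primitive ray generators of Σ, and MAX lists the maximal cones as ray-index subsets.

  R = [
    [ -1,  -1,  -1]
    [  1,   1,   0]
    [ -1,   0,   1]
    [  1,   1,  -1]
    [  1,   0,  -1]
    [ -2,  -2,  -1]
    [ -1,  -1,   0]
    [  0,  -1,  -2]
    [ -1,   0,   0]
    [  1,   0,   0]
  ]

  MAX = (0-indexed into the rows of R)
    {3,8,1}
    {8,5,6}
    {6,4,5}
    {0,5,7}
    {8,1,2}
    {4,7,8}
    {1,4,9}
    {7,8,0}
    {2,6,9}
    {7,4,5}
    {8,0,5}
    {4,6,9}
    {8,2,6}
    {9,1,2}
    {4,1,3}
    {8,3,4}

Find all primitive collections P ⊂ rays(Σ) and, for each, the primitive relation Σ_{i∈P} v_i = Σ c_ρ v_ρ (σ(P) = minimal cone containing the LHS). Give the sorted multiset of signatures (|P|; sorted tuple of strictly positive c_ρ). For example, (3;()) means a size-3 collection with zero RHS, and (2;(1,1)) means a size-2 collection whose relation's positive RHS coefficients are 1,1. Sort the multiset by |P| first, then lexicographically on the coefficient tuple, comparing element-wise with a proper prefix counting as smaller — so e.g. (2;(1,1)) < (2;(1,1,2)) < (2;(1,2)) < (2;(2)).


|primitive collections| = 25. Relations:

  • {1,6}:  v_{1} + v_{6} = 0  ⟹  sig = (2;())
  • {2,4}:  v_{2} + v_{4} = 0  ⟹  sig = (2;())
  • {8,9}:  v_{8} + v_{9} = 0  ⟹  sig = (2;())
  • {0,4}:  v_{0} + v_{4} = v_{7}  ⟹  sig = (2;(1))
  • {0,6}:  v_{0} + v_{6} = v_{5}  ⟹  sig = (2;(1))
  • {1,5}:  v_{1} + v_{5} = v_{0}  ⟹  sig = (2;(1))
  • {2,7}:  v_{2} + v_{7} = v_{0}  ⟹  sig = (2;(1))
  • {0,1}:  v_{0} + v_{1} = v_{4} + v_{8}  ⟹  sig = (2;(1,1))
  • {0,2}:  v_{0} + v_{2} = v_{6} + v_{8}  ⟹  sig = (2;(1,1))
  • {0,9}:  v_{0} + v_{9} = v_{4} + v_{6}  ⟹  sig = (2;(1,1))
  • {2,3}:  v_{2} + v_{3} = v_{1} + v_{8}  ⟹  sig = (2;(1,1))
  • {3,5}:  v_{3} + v_{5} = v_{7} + v_{8}  ⟹  sig = (2;(1,1))
  • {3,6}:  v_{3} + v_{6} = v_{4} + v_{8}  ⟹  sig = (2;(1,1))
  • {3,9}:  v_{3} + v_{9} = v_{1} + v_{4}  ⟹  sig = (2;(1,1))
  • {6,7}:  v_{6} + v_{7} = v_{4} + v_{5}  ⟹  sig = (2;(1,1))
  • {1,7}:  v_{1} + v_{7} = 2·v_{4} + v_{8}  ⟹  sig = (2;(1,2))
  • {2,5}:  v_{2} + v_{5} = 2·v_{6} + v_{8}  ⟹  sig = (2;(1,2))
  • {5,9}:  v_{5} + v_{9} = v_{4} + 2·v_{6}  ⟹  sig = (2;(1,2))
  • {7,9}:  v_{7} + v_{9} = 2·v_{4} + v_{6}  ⟹  sig = (2;(1,2))
  • {0,3}:  v_{0} + v_{3} = 2·v_{4} + 2·v_{8}  ⟹  sig = (2;(2,2))
  • {3,7}:  v_{3} + v_{7} = 3·v_{4} + 2·v_{8}  ⟹  sig = (2;(2,3))
  • {1,4,8}:  v_{1} + v_{4} + v_{8} = v_{3}  ⟹  sig = (3;(1))
  • {4,6,8}:  v_{4} + v_{6} + v_{8} = v_{0}  ⟹  sig = (3;(1))
  • {4,5,8}:  v_{4} + v_{5} + v_{8} = 2·v_{0}  ⟹  sig = (3;(2))
  • {5,7,8}:  v_{5} + v_{7} + v_{8} = 3·v_{0}  ⟹  sig = (3;(3))

Hence PRS(X_Σ) =
{ (2;()) ×3,  (2;(1)) ×4,  (2;(1,1)) ×8,  (2;(1,2)) ×4,  (2;(2,2)),  (2;(2,3)),  (3;(1)) ×2,  (3;(2)),  (3;(3)) }


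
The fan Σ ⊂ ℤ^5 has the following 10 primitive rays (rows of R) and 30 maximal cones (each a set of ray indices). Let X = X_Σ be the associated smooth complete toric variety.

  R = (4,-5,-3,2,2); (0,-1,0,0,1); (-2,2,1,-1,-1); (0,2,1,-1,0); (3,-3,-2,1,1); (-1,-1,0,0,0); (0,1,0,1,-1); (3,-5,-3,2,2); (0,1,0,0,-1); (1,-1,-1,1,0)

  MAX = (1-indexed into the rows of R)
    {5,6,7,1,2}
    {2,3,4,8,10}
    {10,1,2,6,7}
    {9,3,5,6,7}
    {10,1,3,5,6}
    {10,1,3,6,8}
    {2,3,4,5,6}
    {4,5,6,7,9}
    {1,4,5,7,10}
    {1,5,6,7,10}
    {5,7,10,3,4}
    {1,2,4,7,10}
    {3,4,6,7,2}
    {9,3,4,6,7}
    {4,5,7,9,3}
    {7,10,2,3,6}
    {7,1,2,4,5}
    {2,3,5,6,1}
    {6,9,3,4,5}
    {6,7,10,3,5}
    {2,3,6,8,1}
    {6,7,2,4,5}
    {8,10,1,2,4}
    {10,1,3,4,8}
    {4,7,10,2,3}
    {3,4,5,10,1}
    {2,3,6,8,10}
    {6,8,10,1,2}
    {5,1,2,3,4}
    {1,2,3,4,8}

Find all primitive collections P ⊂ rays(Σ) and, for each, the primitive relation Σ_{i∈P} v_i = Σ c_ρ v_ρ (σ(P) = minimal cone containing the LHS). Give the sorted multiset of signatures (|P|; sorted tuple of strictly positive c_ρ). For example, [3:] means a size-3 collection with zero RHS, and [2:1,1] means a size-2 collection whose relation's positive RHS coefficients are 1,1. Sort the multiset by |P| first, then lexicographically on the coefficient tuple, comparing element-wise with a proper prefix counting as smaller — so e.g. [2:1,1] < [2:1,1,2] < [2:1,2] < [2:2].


Δ(Σ) — 10 vertices, 14 min non-faces:

  P={2,9}:  v_{2} + v_{9} = 0  ⇒ sig = [2:]
  P={1,9}:  v_{1} + v_{9} = v_{5} + v_{10}  ⇒ sig = [2:1,1]
  P={8,9}:  v_{8} + v_{9} = v_{1} + v_{3} + v_{10}  ⇒ sig = [2:1,1,1]
  P={9,10}:  v_{9} + v_{10} = v_{3} + v_{5} + v_{7}  ⇒ sig = [2:1,1,1]
  P={5,8}:  v_{5} + v_{8} = 2·v_{1} + v_{3}  ⇒ sig = [2:1,2]
  P={7,8}:  v_{7} + v_{8} = v_{2} + 3·v_{10}  ⇒ sig = [2:1,3]
  P={4,6,10}:  v_{4} + v_{6} + v_{10} = 0  ⇒ sig = [3:]
  P={2,5,10}:  v_{2} + v_{5} + v_{10} = v_{1}  ⇒ sig = [3:1]
  P={1,4,6}:  v_{1} + v_{4} + v_{6} = v_{2} + v_{5}  ⇒ sig = [3:1,1]
  P={4,6,8}:  v_{4} + v_{6} + v_{8} = v_{1} + v_{2} + v_{3}  ⇒ sig = [3:1,1,1]
  P={1,3,7}:  v_{1} + v_{3} + v_{7} = 2·v_{10}  ⇒ sig = [3:2]
  P={1,2,3,10}:  v_{1} + v_{2} + v_{3} + v_{10} = v_{8}  ⇒ sig = [4:1]
  P={2,3,5,7}:  v_{2} + v_{3} + v_{5} + v_{7} = v_{10}  ⇒ sig = [4:1]
  P={3,4,5,6,7}:  v_{3} + v_{4} + v_{5} + v_{6} + v_{7} = v_{9}  ⇒ sig = [5:1]

Sorted signature multiset PRS(X):
    [2:]
    [2:1,1]
    [2:1,1,1]
    [2:1,1,1]
    [2:1,2]
    [2:1,3]
    [3:]
    [3:1]
    [3:1,1]
    [3:1,1,1]
    [3:2]
    [4:1]
    [4:1]
    [5:1]


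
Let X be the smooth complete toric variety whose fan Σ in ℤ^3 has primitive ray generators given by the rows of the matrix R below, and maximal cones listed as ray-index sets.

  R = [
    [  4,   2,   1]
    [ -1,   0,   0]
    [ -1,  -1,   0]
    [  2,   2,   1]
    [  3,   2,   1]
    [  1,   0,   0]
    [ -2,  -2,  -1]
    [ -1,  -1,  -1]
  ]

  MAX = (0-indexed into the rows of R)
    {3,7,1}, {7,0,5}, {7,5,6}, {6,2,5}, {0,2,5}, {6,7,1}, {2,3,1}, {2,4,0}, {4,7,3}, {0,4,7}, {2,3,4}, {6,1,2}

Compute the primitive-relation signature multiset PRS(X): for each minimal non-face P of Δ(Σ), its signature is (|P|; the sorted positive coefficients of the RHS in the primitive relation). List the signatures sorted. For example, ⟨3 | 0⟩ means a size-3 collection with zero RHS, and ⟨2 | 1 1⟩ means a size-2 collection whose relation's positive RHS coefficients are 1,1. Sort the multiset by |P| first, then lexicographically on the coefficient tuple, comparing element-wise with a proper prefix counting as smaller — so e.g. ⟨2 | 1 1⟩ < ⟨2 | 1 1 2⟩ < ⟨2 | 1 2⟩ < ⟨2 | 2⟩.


The 10 primitive collections of Σ (r=8, n=3):

  • {1,5}:  v_{1} + v_{5} = 0 — sig = ⟨2 | 0⟩
  • {3,6}:  v_{3} + v_{6} = 0 — sig = ⟨2 | 0⟩
  • {0,1}:  v_{0} + v_{1} = v_{4} — sig = ⟨2 | 1⟩
  • {1,4}:  v_{1} + v_{4} = v_{3} — sig = ⟨2 | 1⟩
  • {2,7}:  v_{2} + v_{7} = v_{6} — sig = ⟨2 | 1⟩
  • {3,5}:  v_{3} + v_{5} = v_{4} — sig = ⟨2 | 1⟩
  • {4,5}:  v_{4} + v_{5} = v_{0} — sig = ⟨2 | 1⟩
  • {4,6}:  v_{4} + v_{6} = v_{5} — sig = ⟨2 | 1⟩
  • {0,3}:  v_{0} + v_{3} = 2·v_{4} — sig = ⟨2 | 2⟩
  • {0,6}:  v_{0} + v_{6} = 2·v_{5} — sig = ⟨2 | 2⟩

Signatures (|P|; sorted positive RHS coefficients), sorted:
[⟨2 | 0⟩, ⟨2 | 0⟩, ⟨2 | 1⟩, ⟨2 | 1⟩, ⟨2 | 1⟩, ⟨2 | 1⟩, ⟨2 | 1⟩, ⟨2 | 1⟩, ⟨2 | 2⟩, ⟨2 | 2⟩]


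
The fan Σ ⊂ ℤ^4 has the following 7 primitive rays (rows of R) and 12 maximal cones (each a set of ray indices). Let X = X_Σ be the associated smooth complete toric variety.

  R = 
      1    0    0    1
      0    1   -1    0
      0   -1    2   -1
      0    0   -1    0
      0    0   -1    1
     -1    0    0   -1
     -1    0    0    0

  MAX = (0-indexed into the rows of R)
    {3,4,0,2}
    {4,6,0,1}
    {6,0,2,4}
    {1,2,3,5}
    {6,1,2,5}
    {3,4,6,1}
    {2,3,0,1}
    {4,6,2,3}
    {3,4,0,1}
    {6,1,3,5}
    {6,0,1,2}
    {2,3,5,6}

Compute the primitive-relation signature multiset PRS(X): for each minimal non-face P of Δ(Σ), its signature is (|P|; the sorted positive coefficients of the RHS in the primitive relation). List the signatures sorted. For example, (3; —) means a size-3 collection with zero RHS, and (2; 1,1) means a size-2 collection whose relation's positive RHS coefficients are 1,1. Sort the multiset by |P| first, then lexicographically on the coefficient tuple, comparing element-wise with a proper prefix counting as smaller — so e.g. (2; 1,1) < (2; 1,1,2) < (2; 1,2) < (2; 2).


|primitive collections| = 5. Relations:

  {0,5}:  v_{0} + v_{5} = 0  →  sig = (2; —)
  {4,5}:  v_{4} + v_{5} = v_{3} + v_{6}  →  sig = (2; 1,1)
  {1,2,4}:  v_{1} + v_{2} + v_{4} = 0  →  sig = (3; —)
  {0,3,6}:  v_{0} + v_{3} + v_{6} = v_{4}  →  sig = (3; 1)
  {1,2,3,6}:  v_{1} + v_{2} + v_{3} + v_{6} = v_{5}  →  sig = (4; 1)

Hence PRS(X_Σ) =
[(2; —), (2; 1,1), (3; —), (3; 1), (4; 1)]


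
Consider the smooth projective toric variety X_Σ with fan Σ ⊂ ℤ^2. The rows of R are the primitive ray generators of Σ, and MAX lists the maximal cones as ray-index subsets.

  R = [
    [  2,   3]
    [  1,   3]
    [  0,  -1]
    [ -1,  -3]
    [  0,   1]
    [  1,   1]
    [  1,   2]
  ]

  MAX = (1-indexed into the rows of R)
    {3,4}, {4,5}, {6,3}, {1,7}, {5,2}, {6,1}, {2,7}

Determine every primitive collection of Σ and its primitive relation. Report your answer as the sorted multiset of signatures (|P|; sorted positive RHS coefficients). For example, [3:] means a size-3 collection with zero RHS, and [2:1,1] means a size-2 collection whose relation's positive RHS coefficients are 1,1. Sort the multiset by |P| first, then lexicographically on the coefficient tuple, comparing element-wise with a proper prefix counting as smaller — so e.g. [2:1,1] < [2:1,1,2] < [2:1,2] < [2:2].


Δ(Σ) — 7 vertices, 14 min non-faces:

  P = {2,4}:  v_{2} + v_{4} = 0  so sig = [2:]
  P = {3,5}:  v_{3} + v_{5} = 0  so sig = [2:]
  P = {2,3}:  v_{2} + v_{3} = v_{7}  so sig = [2:1]
  P = {3,7}:  v_{3} + v_{7} = v_{6}  so sig = [2:1]
  P = {4,7}:  v_{4} + v_{7} = v_{3}  so sig = [2:1]
  P = {5,6}:  v_{5} + v_{6} = v_{7}  so sig = [2:1]
  P = {5,7}:  v_{5} + v_{7} = v_{2}  so sig = [2:1]
  P = {6,7}:  v_{6} + v_{7} = v_{1}  so sig = [2:1]
  P = {1,4}:  v_{1} + v_{4} = v_{3} + v_{6}  so sig = [2:1,1]
  P = {1,3}:  v_{1} + v_{3} = 2·v_{6}  so sig = [2:2]
  P = {1,5}:  v_{1} + v_{5} = 2·v_{7}  so sig = [2:2]
  P = {2,6}:  v_{2} + v_{6} = 2·v_{7}  so sig = [2:2]
  P = {4,6}:  v_{4} + v_{6} = 2·v_{3}  so sig = [2:2]
  P = {1,2}:  v_{1} + v_{2} = 3·v_{7}  so sig = [2:3]

Sorted signature multiset PRS(X):
    [2:]
    [2:]
    [2:1]
    [2:1]
    [2:1]
    [2:1]
    [2:1]
    [2:1]
    [2:1,1]
    [2:2]
    [2:2]
    [2:2]
    [2:2]
    [2:3]


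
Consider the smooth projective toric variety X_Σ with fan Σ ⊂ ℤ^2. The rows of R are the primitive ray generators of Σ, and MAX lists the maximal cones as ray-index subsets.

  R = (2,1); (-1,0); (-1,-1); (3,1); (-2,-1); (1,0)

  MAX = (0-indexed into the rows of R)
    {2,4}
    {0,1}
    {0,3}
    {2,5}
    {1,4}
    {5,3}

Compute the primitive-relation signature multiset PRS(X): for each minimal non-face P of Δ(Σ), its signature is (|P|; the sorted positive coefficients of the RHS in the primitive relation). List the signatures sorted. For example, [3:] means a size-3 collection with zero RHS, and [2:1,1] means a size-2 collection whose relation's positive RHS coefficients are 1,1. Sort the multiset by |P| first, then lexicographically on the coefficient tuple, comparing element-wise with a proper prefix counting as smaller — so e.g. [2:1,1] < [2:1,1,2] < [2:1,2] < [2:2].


9 minimal non-faces of Δ(Σ) (on 6 rays):

  P = {0,4}:  v_{0} + v_{4} = 0  ⟹  sig = [2:]
  P = {1,5}:  v_{1} + v_{5} = 0  ⟹  sig = [2:]
  P = {0,2}:  v_{0} + v_{2} = v_{5}  ⟹  sig = [2:1]
  P = {0,5}:  v_{0} + v_{5} = v_{3}  ⟹  sig = [2:1]
  P = {1,2}:  v_{1} + v_{2} = v_{4}  ⟹  sig = [2:1]
  P = {1,3}:  v_{1} + v_{3} = v_{0}  ⟹  sig = [2:1]
  P = {3,4}:  v_{3} + v_{4} = v_{5}  ⟹  sig = [2:1]
  P = {4,5}:  v_{4} + v_{5} = v_{2}  ⟹  sig = [2:1]
  P = {2,3}:  v_{2} + v_{3} = 2·v_{5}  ⟹  sig = [2:2]

Sorted signature multiset PRS(X):
{ [2:] ×2,  [2:1] ×6,  [2:2] }


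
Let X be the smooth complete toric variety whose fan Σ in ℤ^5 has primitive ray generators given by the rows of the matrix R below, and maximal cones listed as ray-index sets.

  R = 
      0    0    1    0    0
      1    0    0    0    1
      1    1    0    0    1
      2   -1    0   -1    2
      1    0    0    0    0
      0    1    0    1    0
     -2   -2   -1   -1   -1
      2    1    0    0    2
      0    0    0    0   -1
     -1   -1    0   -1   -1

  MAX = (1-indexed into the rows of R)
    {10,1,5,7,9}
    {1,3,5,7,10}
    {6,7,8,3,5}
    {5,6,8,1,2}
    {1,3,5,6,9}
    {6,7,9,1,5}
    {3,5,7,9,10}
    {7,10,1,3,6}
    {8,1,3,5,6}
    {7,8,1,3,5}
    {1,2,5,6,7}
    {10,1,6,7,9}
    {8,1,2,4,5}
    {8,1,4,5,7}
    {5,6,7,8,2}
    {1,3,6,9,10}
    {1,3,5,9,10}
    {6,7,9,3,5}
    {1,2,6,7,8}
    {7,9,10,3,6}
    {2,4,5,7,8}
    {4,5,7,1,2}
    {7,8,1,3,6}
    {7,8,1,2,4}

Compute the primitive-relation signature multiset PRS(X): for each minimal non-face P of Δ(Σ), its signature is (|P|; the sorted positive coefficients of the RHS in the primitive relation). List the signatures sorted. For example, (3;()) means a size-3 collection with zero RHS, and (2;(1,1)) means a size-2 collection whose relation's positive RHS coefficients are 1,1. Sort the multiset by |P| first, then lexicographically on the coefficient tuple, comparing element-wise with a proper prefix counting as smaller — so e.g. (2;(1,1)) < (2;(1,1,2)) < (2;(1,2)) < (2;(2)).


Minimal non-faces — 14 found among 10 rays, 24 max cones:

  P = {2,3}:  v_{2} + v_{3} = v_{8}  ⇒ sig = (2;(1))
  P = {2,9}:  v_{2} + v_{9} = v_{5}  ⇒ sig = (2;(1))
  P = {8,9}:  v_{8} + v_{9} = v_{3} + v_{5}  ⇒ sig = (2;(1,1))
  P = {2,10}:  v_{2} + v_{10} = v_{1} + v_{3} + v_{5} + v_{7}  ⇒ sig = (2;(1,1,1,1))
  P = {3,4}:  v_{3} + v_{4} = v_{1} + v_{5} + v_{7} + 2·v_{8}  ⇒ sig = (2;(1,1,1,2))
  P = {4,9}:  v_{4} + v_{9} = v_{1} + 2·v_{5} + v_{7} + v_{8}  ⇒ sig = (2;(1,1,1,2))
  P = {8,10}:  v_{8} + v_{10} = v_{1} + 2·v_{3} + v_{5} + v_{7}  ⇒ sig = (2;(1,1,1,2))
  P = {4,10}:  v_{4} + v_{10} = 2·v_{1} + v_{3} + 2·v_{5} + 2·v_{7} + v_{8}  ⇒ sig = (2;(1,1,2,2,2))
  P = {4,6}:  v_{4} + v_{6} = 2·v_{2}  ⇒ sig = (2;(2))
  P = {5,6,10}:  v_{5} + v_{6} + v_{10} = v_{9}  ⇒ sig = (3;(1))
  P = {1,3,7,9}:  v_{1} + v_{3} + v_{7} + v_{9} = v_{10}  ⇒ sig = (4;(1))
  P = {1,3,5,6,7}:  v_{1} + v_{3} + v_{5} + v_{6} + v_{7} = 0  ⇒ sig = (5;())
  P = {1,2,5,7,8}:  v_{1} + v_{2} + v_{5} + v_{7} + v_{8} = v_{4}  ⇒ sig = (5;(1))
  P = {1,5,6,7,8}:  v_{1} + v_{5} + v_{6} + v_{7} + v_{8} = v_{2}  ⇒ sig = (5;(1))

Sorted signature multiset PRS(X):
{ (2;(1)) ×2,  (2;(1,1)),  (2;(1,1,1,1)),  (2;(1,1,1,2)) ×3,  (2;(1,1,2,2,2)),  (2;(2)),  (3;(1)),  (4;(1)),  (5;()),  (5;(1)) ×2 }


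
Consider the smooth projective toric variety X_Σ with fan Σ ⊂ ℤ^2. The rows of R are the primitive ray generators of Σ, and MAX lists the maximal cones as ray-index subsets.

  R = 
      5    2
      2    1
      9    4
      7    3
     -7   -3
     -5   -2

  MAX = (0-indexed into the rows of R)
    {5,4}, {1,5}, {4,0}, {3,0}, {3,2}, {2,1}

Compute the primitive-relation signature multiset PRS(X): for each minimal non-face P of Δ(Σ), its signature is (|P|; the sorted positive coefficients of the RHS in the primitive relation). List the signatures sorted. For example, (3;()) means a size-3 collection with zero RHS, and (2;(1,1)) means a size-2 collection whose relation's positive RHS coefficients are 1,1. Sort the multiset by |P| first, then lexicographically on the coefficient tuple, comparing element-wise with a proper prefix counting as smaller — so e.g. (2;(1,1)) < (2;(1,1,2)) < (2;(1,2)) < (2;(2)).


9 collections generate NE(X_Σ); each relation:

  • {0,5}:  v_{0} + v_{5} = 0 ; sig = (2;())
  • {3,4}:  v_{3} + v_{4} = 0 ; sig = (2;())
  • {0,1}:  v_{0} + v_{1} = v_{3} ; sig = (2;(1))
  • {1,3}:  v_{1} + v_{3} = v_{2} ; sig = (2;(1))
  • {1,4}:  v_{1} + v_{4} = v_{5} ; sig = (2;(1))
  • {2,4}:  v_{2} + v_{4} = v_{1} ; sig = (2;(1))
  • {3,5}:  v_{3} + v_{5} = v_{1} ; sig = (2;(1))
  • {0,2}:  v_{0} + v_{2} = 2·v_{3} ; sig = (2;(2))
  • {2,5}:  v_{2} + v_{5} = 2·v_{1} ; sig = (2;(2))

Sorted signature multiset PRS(X):
    |P|=2: 9 collections, coeffs (), (), (1), (1), (1), (1), (1), (2), (2)


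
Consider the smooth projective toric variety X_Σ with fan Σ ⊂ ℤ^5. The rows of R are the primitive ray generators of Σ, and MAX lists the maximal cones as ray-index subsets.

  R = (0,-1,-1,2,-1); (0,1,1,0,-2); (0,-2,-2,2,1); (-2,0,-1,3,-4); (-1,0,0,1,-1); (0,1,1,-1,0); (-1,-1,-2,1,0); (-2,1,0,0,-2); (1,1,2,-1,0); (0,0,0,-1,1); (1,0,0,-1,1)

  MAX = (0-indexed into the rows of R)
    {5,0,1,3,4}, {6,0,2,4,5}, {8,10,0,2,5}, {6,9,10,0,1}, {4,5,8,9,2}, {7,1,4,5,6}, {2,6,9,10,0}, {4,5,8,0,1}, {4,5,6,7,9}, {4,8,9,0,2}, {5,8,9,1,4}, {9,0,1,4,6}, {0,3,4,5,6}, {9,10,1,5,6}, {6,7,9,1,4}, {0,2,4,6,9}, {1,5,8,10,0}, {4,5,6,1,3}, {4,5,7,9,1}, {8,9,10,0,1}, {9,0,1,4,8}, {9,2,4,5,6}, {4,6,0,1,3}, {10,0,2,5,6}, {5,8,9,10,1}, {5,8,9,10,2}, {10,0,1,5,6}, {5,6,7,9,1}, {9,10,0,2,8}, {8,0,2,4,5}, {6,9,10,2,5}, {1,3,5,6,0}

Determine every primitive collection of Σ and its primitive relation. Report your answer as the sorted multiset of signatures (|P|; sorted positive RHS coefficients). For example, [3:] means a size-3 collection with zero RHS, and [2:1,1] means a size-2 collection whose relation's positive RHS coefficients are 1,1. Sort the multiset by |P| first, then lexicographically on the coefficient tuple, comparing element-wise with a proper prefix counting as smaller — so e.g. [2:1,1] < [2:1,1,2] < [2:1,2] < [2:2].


Δ(Σ) — 11 vertices, 15 min non-faces:

  • {4,10}:  v_{4} + v_{10} = 0  so sig = [2:]
  • {6,8}:  v_{6} + v_{8} = 0  so sig = [2:]
  • {1,2}:  v_{1} + v_{2} = v_{0}  so sig = [2:1]
  • {2,7}:  v_{2} + v_{7} = v_{4} + v_{6}  so sig = [2:1,1]
  • {0,7}:  v_{0} + v_{7} = v_{1} + v_{4} + v_{6}  so sig = [2:1,1,1]
  • {3,9}:  v_{3} + v_{9} = v_{1} + v_{4} + v_{6}  so sig = [2:1,1,1]
  • {3,8}:  v_{3} + v_{8} = v_{0} + v_{1} + v_{4} + v_{5}  so sig = [2:1,1,1,1]
  • {3,10}:  v_{3} + v_{10} = v_{0} + v_{1} + v_{5} + v_{6}  so sig = [2:1,1,1,1]
  • {7,8}:  v_{7} + v_{8} = v_{1} + v_{4} + v_{5} + v_{9}  so sig = [2:1,1,1,1]
  • {7,10}:  v_{7} + v_{10} = v_{1} + v_{5} + v_{6} + v_{9}  so sig = [2:1,1,1,1]
  • {2,3}:  v_{2} + v_{3} = 2·v_{0} + v_{4} + v_{5} + v_{6}  so sig = [2:1,1,1,2]
  • {3,7}:  v_{3} + v_{7} = 2·v_{1} + 2·v_{4} + v_{5} + 2·v_{6}  so sig = [2:1,2,2,2]
  • {0,5,9}:  v_{0} + v_{5} + v_{9} = 0  so sig = [3:]
  • {0,1,4,5,6}:  v_{0} + v_{1} + v_{4} + v_{5} + v_{6} = v_{3}  so sig = [5:1]
  • {1,4,5,6,9}:  v_{1} + v_{4} + v_{5} + v_{6} + v_{9} = v_{7}  so sig = [5:1]

so the primitive-relation signature multiset is
    [2:]
    [2:]
    [2:1]
    [2:1,1]
    [2:1,1,1]
    [2:1,1,1]
    [2:1,1,1,1]
    [2:1,1,1,1]
    [2:1,1,1,1]
    [2:1,1,1,1]
    [2:1,1,1,2]
    [2:1,2,2,2]
    [3:]
    [5:1]
    [5:1]


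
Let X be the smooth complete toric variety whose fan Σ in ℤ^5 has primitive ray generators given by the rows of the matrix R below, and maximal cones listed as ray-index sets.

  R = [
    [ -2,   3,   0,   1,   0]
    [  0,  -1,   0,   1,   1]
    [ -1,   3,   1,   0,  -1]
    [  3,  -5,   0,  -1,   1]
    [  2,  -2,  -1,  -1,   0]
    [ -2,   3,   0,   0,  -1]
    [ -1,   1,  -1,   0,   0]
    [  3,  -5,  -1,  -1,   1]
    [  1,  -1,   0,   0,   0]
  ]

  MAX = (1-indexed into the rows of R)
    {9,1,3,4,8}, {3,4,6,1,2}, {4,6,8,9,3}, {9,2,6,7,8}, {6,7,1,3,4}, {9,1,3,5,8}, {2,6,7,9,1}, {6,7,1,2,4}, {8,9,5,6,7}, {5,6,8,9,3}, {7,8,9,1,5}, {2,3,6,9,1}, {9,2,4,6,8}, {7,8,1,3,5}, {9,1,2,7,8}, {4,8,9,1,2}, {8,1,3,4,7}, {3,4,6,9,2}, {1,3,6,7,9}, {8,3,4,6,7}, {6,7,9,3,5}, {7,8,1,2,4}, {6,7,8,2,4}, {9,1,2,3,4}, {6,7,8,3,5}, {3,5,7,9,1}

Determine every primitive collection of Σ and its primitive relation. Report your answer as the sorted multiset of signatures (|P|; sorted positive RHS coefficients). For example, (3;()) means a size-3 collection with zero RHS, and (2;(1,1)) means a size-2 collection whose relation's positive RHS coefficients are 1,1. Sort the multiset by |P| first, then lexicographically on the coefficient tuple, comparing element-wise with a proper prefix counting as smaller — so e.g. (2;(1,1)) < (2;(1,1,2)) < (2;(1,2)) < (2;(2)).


9 minimal non-faces of Δ(Σ) (on 9 rays):

  {2,5}:  v_{2} + v_{5} = v_{1} + v_{8} + v_{9}  →  sig = (2;(1,1,1))
  {4,5}:  v_{4} + v_{5} = v_{3} + 2·v_{8}  →  sig = (2;(1,2))
  {1,6,8}:  v_{1} + v_{6} + v_{8} = v_{7}  →  sig = (3;(1))
  {2,3,7}:  v_{2} + v_{3} + v_{7} = v_{1}  →  sig = (3;(1))
  {4,7,9}:  v_{4} + v_{7} + v_{9} = v_{8}  →  sig = (3;(1))
  {2,3,8}:  v_{2} + v_{3} + v_{8} = v_{1} + v_{4} + v_{9}  →  sig = (3;(1,1,1))
  {1,5,6}:  v_{1} + v_{5} + v_{6} = v_{3} + 2·v_{7} + v_{9}  →  sig = (3;(1,1,2))
  {1,4,6,9}:  v_{1} + v_{4} + v_{6} + v_{9} = 0  →  sig = (4;())
  {3,7,8,9}:  v_{3} + v_{7} + v_{8} + v_{9} = v_{5}  →  sig = (4;(1))

Hence PRS(X_Σ) =
    (2;(1,1,1))
    (2;(1,2))
    (3;(1))
    (3;(1))
    (3;(1))
    (3;(1,1,1))
    (3;(1,1,2))
    (4;())
    (4;(1))


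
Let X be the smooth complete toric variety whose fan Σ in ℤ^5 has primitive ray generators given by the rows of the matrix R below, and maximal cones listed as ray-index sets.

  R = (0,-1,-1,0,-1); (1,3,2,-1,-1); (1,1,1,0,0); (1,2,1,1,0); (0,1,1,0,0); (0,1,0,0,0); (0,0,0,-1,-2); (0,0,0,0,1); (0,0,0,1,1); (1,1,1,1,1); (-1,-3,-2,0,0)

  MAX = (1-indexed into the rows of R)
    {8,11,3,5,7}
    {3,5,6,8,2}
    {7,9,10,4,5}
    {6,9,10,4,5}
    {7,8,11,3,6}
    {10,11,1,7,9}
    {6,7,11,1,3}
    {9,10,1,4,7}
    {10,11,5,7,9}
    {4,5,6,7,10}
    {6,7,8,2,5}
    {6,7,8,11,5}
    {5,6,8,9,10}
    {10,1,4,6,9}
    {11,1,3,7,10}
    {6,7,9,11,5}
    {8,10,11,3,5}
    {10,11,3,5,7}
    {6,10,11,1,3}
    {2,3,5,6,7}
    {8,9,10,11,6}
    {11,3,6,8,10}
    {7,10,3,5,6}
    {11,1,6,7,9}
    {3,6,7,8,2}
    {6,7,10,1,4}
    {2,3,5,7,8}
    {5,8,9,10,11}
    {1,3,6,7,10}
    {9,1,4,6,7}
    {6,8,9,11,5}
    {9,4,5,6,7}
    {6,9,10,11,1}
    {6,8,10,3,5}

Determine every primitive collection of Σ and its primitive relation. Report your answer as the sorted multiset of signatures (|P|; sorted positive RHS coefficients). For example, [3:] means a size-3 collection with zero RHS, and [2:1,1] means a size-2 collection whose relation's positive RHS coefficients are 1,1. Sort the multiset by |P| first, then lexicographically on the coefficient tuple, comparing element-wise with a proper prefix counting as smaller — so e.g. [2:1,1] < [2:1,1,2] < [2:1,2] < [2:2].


The 18 primitive collections of Σ (r=11, n=5):

  {3,9}:  v_{3} + v_{9} = v_{10}  →  sig = [2:1]
  {1,5}:  v_{1} + v_{5} = v_{7} + v_{9}  →  sig = [2:1,1]
  {2,11}:  v_{2} + v_{11} = v_{7} + v_{8}  →  sig = [2:1,1]
  {4,8}:  v_{4} + v_{8} = v_{6} + v_{10}  →  sig = [2:1,1]
  {4,11}:  v_{4} + v_{11} = v_{1} + v_{9}  →  sig = [2:1,1]
  {1,2}:  v_{1} + v_{2} = v_{3} + v_{6} + v_{7}  →  sig = [2:1,1,1]
  {1,8}:  v_{1} + v_{8} = v_{3} + v_{6} + v_{11}  →  sig = [2:1,1,1]
  {2,9}:  v_{2} + v_{9} = v_{3} + v_{5} + v_{6}  →  sig = [2:1,1,1]
  {2,4}:  v_{2} + v_{4} = v_{3} + v_{5} + 2·v_{6} + v_{7} + v_{10}  →  sig = [2:1,1,1,1,2]
  {2,10}:  v_{2} + v_{10} = 2·v_{3} + v_{5} + v_{6}  →  sig = [2:1,1,2]
  {3,4}:  v_{3} + v_{4} = v_{6} + v_{7} + 2·v_{10}  →  sig = [2:1,1,2]
  {7,8,9}:  v_{7} + v_{8} + v_{9} = 0  →  sig = [3:]
  {7,8,10}:  v_{7} + v_{8} + v_{10} = v_{3}  →  sig = [3:1]
  {3,5,6,11}:  v_{3} + v_{5} + v_{6} + v_{11} = 0  →  sig = [4:]
  {5,6,10,11}:  v_{5} + v_{6} + v_{10} + v_{11} = v_{9}  →  sig = [4:1]
  {6,7,9,10}:  v_{6} + v_{7} + v_{9} + v_{10} = v_{4}  →  sig = [4:1]
  {6,7,10,11}:  v_{6} + v_{7} + v_{10} + v_{11} = v_{1}  →  sig = [4:1]
  {3,5,6,7,8}:  v_{3} + v_{5} + v_{6} + v_{7} + v_{8} = v_{2}  →  sig = [5:1]

so the primitive-relation signature multiset is
    [2:1]
    [2:1,1]
    [2:1,1]
    [2:1,1]
    [2:1,1]
    [2:1,1,1]
    [2:1,1,1]
    [2:1,1,1]
    [2:1,1,1,1,2]
    [2:1,1,2]
    [2:1,1,2]
    [3:]
    [3:1]
    [4:]
    [4:1]
    [4:1]
    [4:1]
    [5:1]


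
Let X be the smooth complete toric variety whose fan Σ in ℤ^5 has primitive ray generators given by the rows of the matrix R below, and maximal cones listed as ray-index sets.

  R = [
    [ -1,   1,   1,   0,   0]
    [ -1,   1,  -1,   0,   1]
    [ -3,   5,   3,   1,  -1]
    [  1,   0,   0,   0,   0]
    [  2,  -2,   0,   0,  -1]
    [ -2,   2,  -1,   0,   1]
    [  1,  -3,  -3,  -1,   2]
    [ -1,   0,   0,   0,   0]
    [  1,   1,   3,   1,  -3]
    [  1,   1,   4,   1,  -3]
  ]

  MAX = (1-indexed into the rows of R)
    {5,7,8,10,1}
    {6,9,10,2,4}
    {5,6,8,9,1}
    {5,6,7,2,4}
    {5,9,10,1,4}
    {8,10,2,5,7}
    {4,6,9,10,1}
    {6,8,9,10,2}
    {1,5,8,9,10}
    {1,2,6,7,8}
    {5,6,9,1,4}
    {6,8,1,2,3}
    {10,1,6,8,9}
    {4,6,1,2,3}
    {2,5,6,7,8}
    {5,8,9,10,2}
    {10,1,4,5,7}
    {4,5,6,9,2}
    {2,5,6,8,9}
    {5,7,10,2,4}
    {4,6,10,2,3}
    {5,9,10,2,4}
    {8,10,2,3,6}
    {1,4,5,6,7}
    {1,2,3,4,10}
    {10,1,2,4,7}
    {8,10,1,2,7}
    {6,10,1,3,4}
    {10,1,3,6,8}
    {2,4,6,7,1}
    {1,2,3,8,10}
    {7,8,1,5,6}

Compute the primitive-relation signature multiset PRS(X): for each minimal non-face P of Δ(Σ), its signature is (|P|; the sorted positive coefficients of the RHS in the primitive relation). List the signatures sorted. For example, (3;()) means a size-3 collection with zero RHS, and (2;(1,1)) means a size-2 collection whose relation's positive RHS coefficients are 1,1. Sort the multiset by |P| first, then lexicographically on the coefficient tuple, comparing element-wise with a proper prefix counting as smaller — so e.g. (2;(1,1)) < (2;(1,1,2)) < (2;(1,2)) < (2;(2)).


Σ has 10 primitive collections:

  P={4,8}:  v_{4} + v_{8} = 0  so sig = (2;())
  P={7,9}:  v_{7} + v_{9} = v_{5}  so sig = (2;(1))
  P={3,5}:  v_{3} + v_{5} = v_{6} + v_{10}  so sig = (2;(1,1))
  P={3,7}:  v_{3} + v_{7} = v_{1} + v_{2}  so sig = (2;(1,1))
  P={3,9}:  v_{3} + v_{9} = 2·v_{6} + 2·v_{10}  so sig = (2;(2,2))
  P={1,2,5}:  v_{1} + v_{2} + v_{5} = 0  so sig = (3;())
  P={6,7,10}:  v_{6} + v_{7} + v_{10} = 0  so sig = (3;())
  P={5,6,10}:  v_{5} + v_{6} + v_{10} = v_{9}  so sig = (3;(1))
  P={1,2,9}:  v_{1} + v_{2} + v_{9} = v_{6} + v_{10}  so sig = (3;(1,1))
  P={1,2,6,10}:  v_{1} + v_{2} + v_{6} + v_{10} = v_{3}  so sig = (4;(1))

Hence PRS(X_Σ) =
{ (2;()),  (2;(1)),  (2;(1,1)) ×2,  (2;(2,2)),  (3;()) ×2,  (3;(1)),  (3;(1,1)),  (4;(1)) }
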